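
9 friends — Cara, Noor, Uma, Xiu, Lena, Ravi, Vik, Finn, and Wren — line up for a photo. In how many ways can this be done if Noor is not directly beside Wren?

Of the 9! = 362880 arrangements, those with Noor and Wren adjacent number 2 × 8! = 80640 (treat the pair as a block with 2 internal orders).
Complementary counting: 362880 − 80640 = 282240.

282240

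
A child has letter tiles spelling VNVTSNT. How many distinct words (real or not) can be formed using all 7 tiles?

Letter multiplicities in VNVTSNT: N×2, S×1, T×2, V×2.
So there are 7! / (2!·2!·2!) = 630 distinguishable arrangements.

630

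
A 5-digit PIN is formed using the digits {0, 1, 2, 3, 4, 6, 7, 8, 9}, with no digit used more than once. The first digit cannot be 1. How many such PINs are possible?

The first digit has 9−1 = 8 choices (anything except 1).
The remaining 4 digits are filled from the other 8 symbols without repetition: 8 × 7 × 6 × 5 = 1680.
Total: 8 × 1680 = 13440.

13440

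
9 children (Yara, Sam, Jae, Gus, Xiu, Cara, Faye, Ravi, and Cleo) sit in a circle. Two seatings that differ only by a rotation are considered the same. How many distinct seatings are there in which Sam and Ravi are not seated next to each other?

30240

All circular seatings of 9 people number (8)! = 40320.
Seatings with Sam beside Ravi: treat them as a block with 2 internal orders, giving 2 × (7)! = 10080.
Subtracting, 40320 − 10080 = 30240.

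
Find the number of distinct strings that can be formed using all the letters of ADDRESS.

ADDRESS has 7 letters with D appearing twice and S appearing twice.
So there are 7! / (2!·2!) = 1260 distinguishable arrangements.

1260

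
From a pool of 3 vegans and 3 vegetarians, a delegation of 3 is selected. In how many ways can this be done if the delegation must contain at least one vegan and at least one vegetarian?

Unrestricted: C(6,3) = 20 ways to pick any 3 of the 6.
Subtract selections that omit an entire group: no vegans → C(3,3) = 1; no vegetarians → C(3,3) = 1.
Both groups omitted at once is impossible, so 20 − 2 = 18.

18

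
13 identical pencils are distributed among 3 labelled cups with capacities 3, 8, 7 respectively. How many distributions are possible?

18

Ignoring the caps, the number of non-negative solutions to x_1+…+x_3 = 13 is C(15,2) = 105.
Subtract solutions that violate a single cap (substitute x_i' = x_i − (cap_i+1)): x_1 ≥ 4 gives C(11,2) = 55; x_2 ≥ 9 gives C(6,2) = 15; x_3 ≥ 8 gives C(7,2) = 21. Together 91.
Add back pairs where two caps are both exceeded: 1 + 3 + 0 = 4.
By inclusion–exclusion the count is 105 − 91 + 4 = 18.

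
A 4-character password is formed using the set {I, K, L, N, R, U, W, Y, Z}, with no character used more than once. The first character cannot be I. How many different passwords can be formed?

The first character has 9−1 = 8 choices (anything except I).
The remaining 3 characters are filled from the other 8 symbols without repetition: 8 × 7 × 6 = 336.
Total: 8 × 336 = 2688.

2688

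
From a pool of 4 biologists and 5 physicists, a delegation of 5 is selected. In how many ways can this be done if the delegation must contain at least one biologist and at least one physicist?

Total 5-person selections from all 9: C(9,5) = 126.
Subtract selections that omit an entire group: no biologists → C(5,5) = 1; no physicists → C(4,5) = 0.
Both groups omitted at once is impossible, so 126 − 1 = 125.

125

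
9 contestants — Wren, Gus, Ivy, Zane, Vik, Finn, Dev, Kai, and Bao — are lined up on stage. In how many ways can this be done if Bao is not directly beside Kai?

Of the 9! = 362880 arrangements, those with Bao and Kai adjacent number 2 × 8! = 80640 (treat the pair as a block with 2 internal orders).
So 362880 − 80640 = 282240 arrangements keep them apart.

282240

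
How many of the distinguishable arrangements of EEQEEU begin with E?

20

Fix E in the first position and arrange the remaining 5 letters.
Those 5 letters have E appearing 3 times, giving (5)!/(3!) = 20.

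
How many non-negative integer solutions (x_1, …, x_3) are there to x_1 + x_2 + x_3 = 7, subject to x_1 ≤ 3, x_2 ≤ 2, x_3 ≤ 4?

6

Ignoring the caps, the number of non-negative solutions to x_1+…+x_3 = 7 is C(9,2) = 36.
Subtract solutions that violate a single cap (substitute x_i' = x_i − (cap_i+1)): x_1 ≥ 4 gives C(5,2) = 10; x_2 ≥ 3 gives C(6,2) = 15; x_3 ≥ 5 gives C(4,2) = 6. Together 31.
Add back pairs where two caps are both exceeded: 1 + 0 + 0 = 1.
By inclusion–exclusion the count is 36 − 31 + 1 = 6.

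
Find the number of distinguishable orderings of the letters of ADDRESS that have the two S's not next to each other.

900

Total arrangements of ADDRESS: 7!/(2!·2!) = 1260.
Arrangements with the S's together: treat SS as one letter, giving (6)!/(2!) = 360.
Hence 1260 − 360 = 900.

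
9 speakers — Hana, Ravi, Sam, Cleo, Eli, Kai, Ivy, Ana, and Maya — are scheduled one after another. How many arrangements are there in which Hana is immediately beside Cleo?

80640

Place the 7 others and the Hana-Cleo pair as 8 objects in a line; the pair has 2 internal arrangements.
That gives 2 × 8! = 2 × 40320 = 80640.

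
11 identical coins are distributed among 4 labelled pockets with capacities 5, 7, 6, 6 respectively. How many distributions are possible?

Without the upper bounds there are C(14,3) = 364 ways to split 11 among 4 pockets.
Subtract solutions that violate a single cap (substitute x_i' = x_i − (cap_i+1)): x_1 ≥ 6 gives C(8,3) = 56; x_2 ≥ 8 gives C(6,3) = 20; x_3 ≥ 7 gives C(7,3) = 35; x_4 ≥ 7 gives C(7,3) = 35. Together 146.
No two caps can be exceeded simultaneously, so the pair terms are all 0.
By inclusion–exclusion the count is 364 − 146 + 0 = 218.

218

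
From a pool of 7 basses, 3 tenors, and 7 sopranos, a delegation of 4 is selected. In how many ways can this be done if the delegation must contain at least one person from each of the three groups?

Total 4-person selections from all 17: C(17,4) = 2380.
Subtract selections that omit an entire group: no basses → C(10,4) = 210; no tenors → C(14,4) = 1001; no sopranos → C(10,4) = 210.
Add back selections omitting two groups (i.e. drawn from a single group): C(7,4) + C(3,4) + C(7,4) = 70.
By inclusion–exclusion: 2380 − 1421 + 70 = 1029.

1029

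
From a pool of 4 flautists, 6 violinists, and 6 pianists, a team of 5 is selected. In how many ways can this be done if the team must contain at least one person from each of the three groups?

With no constraint there are C(16,5) = 4368 possible selections.
Selections missing a whole group: no flautists → C(12,5) = 792; no violinists → C(10,5) = 252; no pianists → C(10,5) = 252.
Add back selections omitting two groups (i.e. drawn from a single group): C(4,5) + C(6,5) + C(6,5) = 12.
By inclusion–exclusion: 4368 − 1296 + 12 = 3084.

3084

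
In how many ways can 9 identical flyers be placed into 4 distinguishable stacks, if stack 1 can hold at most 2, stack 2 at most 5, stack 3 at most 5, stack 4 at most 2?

36

Without the upper bounds there are C(12,3) = 220 ways to split 9 among 4 stacks.
Subtract solutions that violate a single cap (substitute x_i' = x_i − (cap_i+1)): x_1 ≥ 3 gives C(9,3) = 84; x_2 ≥ 6 gives C(6,3) = 20; x_3 ≥ 6 gives C(6,3) = 20; x_4 ≥ 3 gives C(9,3) = 84. Together 208.
Add back pairs where two caps are both exceeded: 1 + 1 + 20 + 0 + 1 + 1 = 24.
By inclusion–exclusion the count is 220 − 208 + 24 = 36.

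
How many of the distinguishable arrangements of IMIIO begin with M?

With the first slot taken by M, it remains to arrange the other 4 letters (IIIO).
Those 4 letters have I appearing 3 times, giving (4)!/(3!) = 4.

4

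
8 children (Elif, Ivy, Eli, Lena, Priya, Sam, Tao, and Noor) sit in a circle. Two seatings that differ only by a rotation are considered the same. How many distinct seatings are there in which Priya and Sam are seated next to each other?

1440

Treat {Priya, Sam} as one unit (2 internal orders) and seat the resulting 7 units around the table: (6)! circular arrangements.
So 2 × (6)! = 2 × 720 = 1440.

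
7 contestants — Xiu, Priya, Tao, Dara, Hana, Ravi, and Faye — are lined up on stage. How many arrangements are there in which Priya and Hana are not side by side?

3600

Of the 7! = 5040 arrangements, those with Priya and Hana adjacent number 2 × 6! = 1440 (treat the pair as a block with 2 internal orders).
So 5040 − 1440 = 3600 arrangements keep them apart.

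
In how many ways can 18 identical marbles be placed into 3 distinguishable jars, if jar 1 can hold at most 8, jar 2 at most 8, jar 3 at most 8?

Without the upper bounds there are C(20,2) = 190 ways to split 18 among 3 jars.
Subtract solutions that violate a single cap (substitute x_i' = x_i − (cap_i+1)): x_1 ≥ 9 gives C(11,2) = 55; x_2 ≥ 9 gives C(11,2) = 55; x_3 ≥ 9 gives C(11,2) = 55. Together 165.
Add back pairs where two caps are both exceeded: 1 + 1 + 1 = 3.
By inclusion–exclusion the count is 190 − 165 + 3 = 28.

28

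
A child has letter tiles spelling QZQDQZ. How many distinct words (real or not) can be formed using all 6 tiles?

60

The 6 letters of QZQDQZ have repeats: Q appearing 3 times and Z appearing twice.
So there are 6! / (3!·2!) = 60 distinguishable arrangements.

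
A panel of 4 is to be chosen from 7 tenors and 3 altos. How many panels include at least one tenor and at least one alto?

With no constraint there are C(10,4) = 210 possible selections.
Selections missing a whole group: no tenors → C(3,4) = 0; no altos → C(7,4) = 35.
Both groups omitted at once is impossible, so 210 − 35 = 175.

175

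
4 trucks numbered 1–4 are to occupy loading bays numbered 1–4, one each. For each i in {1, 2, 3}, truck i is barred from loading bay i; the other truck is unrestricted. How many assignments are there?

11

Let Aᵢ (for i ∈ {1, 2, 3}) be the placements that put truck i in its forbidden loading bay. Any j of these fix j positions, leaving (4−j)! ways to fill the rest, and there are C(3,j) ways to pick which j.
By inclusion–exclusion, the number of valid placements is Σ_{j=0}^{3} (−1)^j C(3,j)·(4−j)!.
Computing: 24 − 18 + 6 − 1 = 11.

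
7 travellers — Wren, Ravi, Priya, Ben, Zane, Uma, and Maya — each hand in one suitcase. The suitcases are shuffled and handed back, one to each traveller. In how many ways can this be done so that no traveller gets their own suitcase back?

1854

Count assignments avoiding every fixed point. For any j of the 7 travellers fixed to their own suitcase, the other 7−j can be arranged in (7−j)! ways.
By inclusion–exclusion this is Σ_{j=0}^{7} (−1)^j C(7,j)·(7−j)!.
Computing: 5040 − 5040 + 2520 − 840 + 210 − 42 + 7 − 1 = 1854.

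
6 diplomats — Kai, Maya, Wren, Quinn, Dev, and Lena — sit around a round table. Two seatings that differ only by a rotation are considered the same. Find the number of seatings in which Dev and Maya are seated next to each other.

48

Glue Dev and Maya into a block (2 internal orders). Seating 5 units around a circle gives (4)! arrangements.
So 2 × (4)! = 2 × 24 = 48.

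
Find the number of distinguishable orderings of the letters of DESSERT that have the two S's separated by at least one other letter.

900

There are 7!/(2!·2!) = 1260 arrangements of DESSERT in total.
If the two S's are adjacent, glue them into one block, leaving 6 items to arrange: (6)!/(2!) = 360 ways.
Hence 1260 − 360 = 900.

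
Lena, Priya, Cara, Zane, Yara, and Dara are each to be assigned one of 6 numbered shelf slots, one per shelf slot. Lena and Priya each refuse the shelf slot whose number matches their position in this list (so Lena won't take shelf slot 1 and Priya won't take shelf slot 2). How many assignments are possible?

Let Aᵢ (for i ∈ {1, 2}) be the placements that put person i in their forbidden shelf slot. Any j of these fix j positions, leaving (6−j)! ways to fill the rest, and there are C(2,j) ways to pick which j.
By inclusion–exclusion, the number of valid placements is Σ_{j=0}^{2} (−1)^j C(2,j)·(6−j)!.
Computing: 720 − 240 + 24 = 504.

504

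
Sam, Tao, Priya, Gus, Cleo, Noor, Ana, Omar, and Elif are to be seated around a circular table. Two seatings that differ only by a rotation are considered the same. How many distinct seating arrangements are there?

Around a circle, 9 distinct people have 9!/9 = (8)! = 40320 rotationally distinct seatings.

40320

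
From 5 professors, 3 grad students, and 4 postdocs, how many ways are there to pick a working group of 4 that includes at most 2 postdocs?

462

Split by how many postdocs are chosen (0 through 2).
Sum: C(4,0)·C(8,4) + C(4,1)·C(8,3) + C(4,2)·C(8,2) = 70 + 224 + 168 = 462.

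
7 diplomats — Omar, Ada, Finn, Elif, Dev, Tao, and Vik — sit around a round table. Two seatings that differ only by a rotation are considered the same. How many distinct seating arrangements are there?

720

Around a circle, 7 distinct people have 7!/7 = (6)! = 720 rotationally distinct seatings.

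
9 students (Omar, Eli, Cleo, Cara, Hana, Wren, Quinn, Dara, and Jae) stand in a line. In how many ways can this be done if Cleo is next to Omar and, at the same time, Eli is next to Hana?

Treat {Cleo,Omar} as one block (2 orders) and {Eli,Hana} as another (2 orders).
That leaves 7 units to arrange: 2 × 2 × 7! = 4 × 5040 = 20160.

20160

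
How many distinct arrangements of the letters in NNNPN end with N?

4

With the last slot taken by N, it remains to arrange the other 4 letters (NNPN).
Those 4 letters have N appearing 3 times, giving (4)!/(3!) = 4.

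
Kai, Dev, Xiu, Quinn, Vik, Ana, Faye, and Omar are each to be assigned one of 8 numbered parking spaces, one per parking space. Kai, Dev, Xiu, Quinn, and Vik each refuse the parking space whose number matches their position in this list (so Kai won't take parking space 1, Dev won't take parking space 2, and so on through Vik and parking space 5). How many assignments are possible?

21234

Let Aᵢ (for 1 ≤ i ≤ 5) be the placements that put person i in their forbidden parking space. Any j of these fix j positions, leaving (8−j)! ways to fill the rest, and there are C(5,j) ways to pick which j.
By inclusion–exclusion, the number of valid placements is Σ_{j=0}^{5} (−1)^j C(5,j)·(8−j)!.
Computing: 40320 − 25200 + 7200 − 1200 + 120 − 6 = 21234.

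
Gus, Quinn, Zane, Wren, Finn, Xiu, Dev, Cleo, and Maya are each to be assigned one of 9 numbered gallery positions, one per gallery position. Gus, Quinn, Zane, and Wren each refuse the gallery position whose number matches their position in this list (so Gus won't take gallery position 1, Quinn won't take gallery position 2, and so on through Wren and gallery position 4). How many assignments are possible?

229080

Let Aᵢ (for 1 ≤ i ≤ 4) be the placements that put person i in their forbidden gallery position. Any j of these fix j positions, leaving (9−j)! ways to fill the rest, and there are C(4,j) ways to pick which j.
By inclusion–exclusion, the number of valid placements is Σ_{j=0}^{4} (−1)^j C(4,j)·(9−j)!.
Computing: 362880 − 161280 + 30240 − 2880 + 120 = 229080.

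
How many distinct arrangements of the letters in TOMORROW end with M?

Fix M in the last position and arrange the remaining 7 letters.
Those 7 letters have O appearing 3 times and R appearing twice, giving (7)!/(3!·2!) = 420.

420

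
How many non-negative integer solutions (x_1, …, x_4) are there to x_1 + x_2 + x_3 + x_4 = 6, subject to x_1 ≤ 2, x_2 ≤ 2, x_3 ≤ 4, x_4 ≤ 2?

23

Without the upper bounds there are C(9,3) = 84 ways to split 6 among 4 variables.
Subtract solutions that violate a single cap (substitute x_i' = x_i − (cap_i+1)): x_1 ≥ 3 gives C(6,3) = 20; x_2 ≥ 3 gives C(6,3) = 20; x_3 ≥ 5 gives C(4,3) = 4; x_4 ≥ 3 gives C(6,3) = 20. Together 64.
Add back pairs where two caps are both exceeded: 1 + 0 + 1 + 0 + 1 + 0 = 3.
By inclusion–exclusion the count is 84 − 64 + 3 = 23.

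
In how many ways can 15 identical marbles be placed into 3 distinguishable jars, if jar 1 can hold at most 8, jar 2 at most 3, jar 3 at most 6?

Ignoring the caps, the number of non-negative solutions to x_1+…+x_3 = 15 is C(17,2) = 136.
Subtract solutions that violate a single cap (substitute x_i' = x_i − (cap_i+1)): x_1 ≥ 9 gives C(8,2) = 28; x_2 ≥ 4 gives C(13,2) = 78; x_3 ≥ 7 gives C(10,2) = 45. Together 151.
Add back pairs where two caps are both exceeded: 6 + 0 + 15 = 21.
By inclusion–exclusion the count is 136 − 151 + 21 = 6.

6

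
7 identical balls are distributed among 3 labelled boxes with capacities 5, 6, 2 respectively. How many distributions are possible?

17

Without the upper bounds there are C(9,2) = 36 ways to split 7 among 3 boxes.
Subtract solutions that violate a single cap (substitute x_i' = x_i − (cap_i+1)): x_1 ≥ 6 gives C(3,2) = 3; x_2 ≥ 7 gives C(2,2) = 1; x_3 ≥ 3 gives C(6,2) = 15. Together 19.
No two caps can be exceeded simultaneously, so the pair terms are all 0.
By inclusion–exclusion the count is 36 − 19 + 0 = 17.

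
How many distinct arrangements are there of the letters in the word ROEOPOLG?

6720

Letter multiplicities in ROEOPOLG: E×1, G×1, L×1, O×3, P×1, R×1.
Dividing 8! = 40320 by 3! = 6 for the repeated letters gives 6720.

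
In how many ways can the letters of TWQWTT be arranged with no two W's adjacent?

40

Total arrangements of TWQWTT: 6!/(3!·2!) = 60.
Arrangements with the W's together: treat WW as one letter, giving (5)!/(3!) = 20.
Subtracting, 60 − 20 = 40 arrangements keep the W's apart.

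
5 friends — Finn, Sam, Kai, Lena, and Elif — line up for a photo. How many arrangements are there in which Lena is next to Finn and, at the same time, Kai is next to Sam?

Treat {Lena,Finn} as one block (2 orders) and {Kai,Sam} as another (2 orders).
That leaves 3 units to arrange: 2 × 2 × 3! = 4 × 6 = 24.

24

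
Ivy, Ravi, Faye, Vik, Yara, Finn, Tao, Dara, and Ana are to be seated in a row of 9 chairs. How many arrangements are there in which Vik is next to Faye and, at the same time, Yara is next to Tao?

Treat {Vik,Faye} as one block (2 orders) and {Yara,Tao} as another (2 orders).
That leaves 7 units to arrange: 2 × 2 × 7! = 4 × 5040 = 20160.

20160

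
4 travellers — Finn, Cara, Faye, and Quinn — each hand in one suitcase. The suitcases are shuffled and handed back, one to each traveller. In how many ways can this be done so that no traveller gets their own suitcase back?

9

This is the derangement count D_4: permutations of 4 items with no fixed point.
By inclusion–exclusion this is Σ_{j=0}^{4} (−1)^j C(4,j)·(4−j)!.
Computing: 24 − 24 + 12 − 4 + 1 = 9.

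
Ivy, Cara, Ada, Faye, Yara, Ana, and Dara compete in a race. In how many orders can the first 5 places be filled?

2520

This is an ordered selection of 5 from 7: P(7,5).
That gives 7 × 6 × 5 × 4 × 3 = 2520.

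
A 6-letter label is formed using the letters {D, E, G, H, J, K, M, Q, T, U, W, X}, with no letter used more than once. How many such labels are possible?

With no repetition, fill the 6 letters in order: 12 choices, then 11, down to 7.
That product is 12 × 11 × 10 × 9 × 8 × 7 = 665280.

665280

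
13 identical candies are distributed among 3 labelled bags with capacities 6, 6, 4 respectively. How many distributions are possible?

Without the upper bounds there are C(15,2) = 105 ways to split 13 among 3 bags.
Subtract solutions that violate a single cap (substitute x_i' = x_i − (cap_i+1)): x_1 ≥ 7 gives C(8,2) = 28; x_2 ≥ 7 gives C(8,2) = 28; x_3 ≥ 5 gives C(10,2) = 45. Together 101.
Add back pairs where two caps are both exceeded: 0 + 3 + 3 = 6.
By inclusion–exclusion the count is 105 − 101 + 6 = 10.

10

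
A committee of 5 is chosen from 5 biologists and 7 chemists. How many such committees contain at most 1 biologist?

196

Split by how many biologists are chosen (0 through 1).
Sum: C(5,0)·C(7,5) + C(5,1)·C(7,4) = 21 + 175 = 196.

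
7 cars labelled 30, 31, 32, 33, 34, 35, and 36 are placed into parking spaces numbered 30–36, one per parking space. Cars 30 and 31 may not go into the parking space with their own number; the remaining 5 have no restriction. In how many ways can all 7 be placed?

Let Aᵢ (for i ∈ {30, 31}) be the placements that put car i in its forbidden parking space. Any j of these fix j positions, leaving (7−j)! ways to fill the rest, and there are C(2,j) ways to pick which j.
By inclusion–exclusion, the number of valid placements is Σ_{j=0}^{2} (−1)^j C(2,j)·(7−j)!.
Computing: 5040 − 1440 + 120 = 3720.

3720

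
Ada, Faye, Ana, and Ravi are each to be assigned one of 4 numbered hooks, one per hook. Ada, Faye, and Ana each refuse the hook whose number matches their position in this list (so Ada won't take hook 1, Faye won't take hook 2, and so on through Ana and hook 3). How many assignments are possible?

11

Let Aᵢ (for i ∈ {1, 2, 3}) be the placements that put person i in their forbidden hook. Any j of these fix j positions, leaving (4−j)! ways to fill the rest, and there are C(3,j) ways to pick which j.
By inclusion–exclusion, the number of valid placements is Σ_{j=0}^{3} (−1)^j C(3,j)·(4−j)!.
Computing: 24 − 18 + 6 − 1 = 11.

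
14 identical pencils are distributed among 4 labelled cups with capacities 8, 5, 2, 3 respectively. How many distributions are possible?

Without the upper bounds there are C(17,3) = 680 ways to split 14 among 4 cups.
Subtract solutions that violate a single cap (substitute x_i' = x_i − (cap_i+1)): x_1 ≥ 9 gives C(8,3) = 56; x_2 ≥ 6 gives C(11,3) = 165; x_3 ≥ 3 gives C(14,3) = 364; x_4 ≥ 4 gives C(13,3) = 286. Together 871.
Add back pairs where two caps are both exceeded: 0 + 10 + 4 + 56 + 35 + 120 = 225.
Subtract triples: 0 + 0 + 0 + 4 = 4.
By inclusion–exclusion the count is 680 − 871 + 225 − 4 = 30.

30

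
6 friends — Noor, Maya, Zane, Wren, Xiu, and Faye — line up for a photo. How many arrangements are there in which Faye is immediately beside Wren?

Treat {Faye, Wren} as a single unit. There are 5 units to order, and the pair itself can be ordered 2 ways.
So the count is 2·(5)! = 240.

240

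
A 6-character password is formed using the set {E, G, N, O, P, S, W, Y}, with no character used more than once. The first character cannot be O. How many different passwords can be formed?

The first character has 8−1 = 7 choices (anything except O).
The remaining 5 characters are filled from the other 7 symbols without repetition: 7 × 6 × 5 × 4 × 3 = 2520.
Total: 7 × 2520 = 17640.

17640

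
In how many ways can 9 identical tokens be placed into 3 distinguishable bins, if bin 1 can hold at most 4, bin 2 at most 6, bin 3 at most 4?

Without the upper bounds there are C(11,2) = 55 ways to split 9 among 3 bins.
Subtract solutions that violate a single cap (substitute x_i' = x_i − (cap_i+1)): x_1 ≥ 5 gives C(6,2) = 15; x_2 ≥ 7 gives C(4,2) = 6; x_3 ≥ 5 gives C(6,2) = 15. Together 36.
No two caps can be exceeded simultaneously, so the pair terms are all 0.
By inclusion–exclusion the count is 55 − 36 + 0 = 19.

19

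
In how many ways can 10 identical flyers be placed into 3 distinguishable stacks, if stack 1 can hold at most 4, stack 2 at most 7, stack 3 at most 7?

By stars and bars, unrestricted non-negative solutions to x_1+…+x_3 = 10 number C(10+2,2) = 66.
Subtract solutions that violate a single cap (substitute x_i' = x_i − (cap_i+1)): x_1 ≥ 5 gives C(7,2) = 21; x_2 ≥ 8 gives C(4,2) = 6; x_3 ≥ 8 gives C(4,2) = 6. Together 33.
No two caps can be exceeded simultaneously, so the pair terms are all 0.
By inclusion–exclusion the count is 66 − 33 + 0 = 33.

33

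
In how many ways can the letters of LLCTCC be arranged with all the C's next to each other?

Treat the 3 copies of C as a single block. The multiset to arrange is then {CCC, L, L, T}, 4 items in all.
That gives (4)!/(2!) = 12 arrangements.

12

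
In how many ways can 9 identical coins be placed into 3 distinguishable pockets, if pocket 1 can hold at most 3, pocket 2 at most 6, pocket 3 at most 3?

Ignoring the caps, the number of non-negative solutions to x_1+…+x_3 = 9 is C(11,2) = 55.
Subtract solutions that violate a single cap (substitute x_i' = x_i − (cap_i+1)): x_1 ≥ 4 gives C(7,2) = 21; x_2 ≥ 7 gives C(4,2) = 6; x_3 ≥ 4 gives C(7,2) = 21. Together 48.
Add back pairs where two caps are both exceeded: 0 + 3 + 0 = 3.
By inclusion–exclusion the count is 55 − 48 + 3 = 10.

10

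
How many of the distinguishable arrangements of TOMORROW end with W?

With the last slot taken by W, it remains to arrange the other 7 letters (TOMORRO).
Those 7 letters have O appearing 3 times and R appearing twice, giving (7)!/(3!·2!) = 420.

420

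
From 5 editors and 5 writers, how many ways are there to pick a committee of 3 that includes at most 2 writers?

110

Split by how many writers are chosen (0 through 2).
Sum: C(5,0)·C(5,3) + C(5,1)·C(5,2) + C(5,2)·C(5,1) = 10 + 50 + 50 = 110.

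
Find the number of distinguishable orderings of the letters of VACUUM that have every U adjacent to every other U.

120

Treat the 2 copies of U as a single block. The multiset to arrange is then {UU, A, C, M, V}, 5 items in all.
All 5 items are distinct, so there are (5)! = 120 arrangements.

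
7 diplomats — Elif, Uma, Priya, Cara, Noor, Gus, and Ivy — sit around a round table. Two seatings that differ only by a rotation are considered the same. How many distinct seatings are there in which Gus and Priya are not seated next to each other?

All circular seatings of 7 people number (6)! = 720.
Seatings with Gus beside Priya: treat them as a block with 2 internal orders, giving 2 × (5)! = 240.
Subtracting, 720 − 240 = 480.

480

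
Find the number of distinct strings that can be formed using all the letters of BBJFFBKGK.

BBJFFBKGK has 9 letters with B appearing 3 times, F appearing twice, and K appearing twice.
Dividing 9! = 362880 by 3!·2!·2! = 24 for the repeated letters gives 15120.

15120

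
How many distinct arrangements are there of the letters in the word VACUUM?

Letter multiplicities in VACUUM: A×1, C×1, M×1, U×2, V×1.
So there are 6! / (2!) = 360 distinguishable arrangements.

360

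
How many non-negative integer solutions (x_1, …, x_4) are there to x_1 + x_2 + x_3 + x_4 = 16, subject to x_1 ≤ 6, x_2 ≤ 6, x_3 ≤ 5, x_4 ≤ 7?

Ignoring the caps, the number of non-negative solutions to x_1+…+x_4 = 16 is C(19,3) = 969.
Subtract solutions that violate a single cap (substitute x_i' = x_i − (cap_i+1)): x_1 ≥ 7 gives C(12,3) = 220; x_2 ≥ 7 gives C(12,3) = 220; x_3 ≥ 6 gives C(13,3) = 286; x_4 ≥ 8 gives C(11,3) = 165. Together 891.
Add back pairs where two caps are both exceeded: 10 + 20 + 4 + 20 + 4 + 10 = 68.
By inclusion–exclusion the count is 969 − 891 + 68 = 146.

146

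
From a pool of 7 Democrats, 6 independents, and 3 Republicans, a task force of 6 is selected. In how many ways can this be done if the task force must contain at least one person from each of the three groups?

6006

Total 6-person selections from all 16: C(16,6) = 8008.
Subtract selections that omit an entire group: no Democrats → C(9,6) = 84; no independents → C(10,6) = 210; no Republicans → C(13,6) = 1716.
Add back selections omitting two groups (i.e. drawn from a single group): C(7,6) + C(6,6) + C(3,6) = 8.
By inclusion–exclusion: 8008 − 2010 + 8 = 6006.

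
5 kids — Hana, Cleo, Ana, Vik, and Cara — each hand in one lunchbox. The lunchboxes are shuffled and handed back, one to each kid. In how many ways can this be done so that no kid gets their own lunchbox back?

44

Let Aᵢ be the assignments in which kid i gets their own lunchbox. We want the size of the complement of A₁∪…∪A_5.
By inclusion–exclusion this is Σ_{j=0}^{5} (−1)^j C(5,j)·(5−j)!.
Computing: 120 − 120 + 60 − 20 + 5 − 1 = 44.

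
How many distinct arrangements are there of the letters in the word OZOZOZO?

35

The 7 letters of OZOZOZO have repeats: O appearing 4 times and Z appearing 3 times.
The number of distinct arrangements is 7!/(4!·3!) = 5040/144 = 35.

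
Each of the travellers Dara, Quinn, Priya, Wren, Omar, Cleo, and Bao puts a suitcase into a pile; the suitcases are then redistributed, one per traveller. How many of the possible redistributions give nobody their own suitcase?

Count assignments avoiding every fixed point. For any j of the 7 travellers fixed to their own suitcase, the other 7−j can be arranged in (7−j)! ways.
By inclusion–exclusion this is Σ_{j=0}^{7} (−1)^j C(7,j)·(7−j)!.
Computing: 5040 − 5040 + 2520 − 840 + 210 − 42 + 7 − 1 = 1854.

1854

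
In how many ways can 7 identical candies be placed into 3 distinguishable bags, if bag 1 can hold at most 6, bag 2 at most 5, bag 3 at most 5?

29

Without the upper bounds there are C(9,2) = 36 ways to split 7 among 3 bags.
Subtract solutions that violate a single cap (substitute x_i' = x_i − (cap_i+1)): x_1 ≥ 7 gives C(2,2) = 1; x_2 ≥ 6 gives C(3,2) = 3; x_3 ≥ 6 gives C(3,2) = 3. Together 7.
No two caps can be exceeded simultaneously, so the pair terms are all 0.
By inclusion–exclusion the count is 36 − 7 + 0 = 29.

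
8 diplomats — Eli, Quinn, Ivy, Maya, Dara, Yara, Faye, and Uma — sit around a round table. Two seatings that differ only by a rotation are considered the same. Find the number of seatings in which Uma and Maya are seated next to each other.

1440

Treat {Uma, Maya} as one unit (2 internal orders) and seat the resulting 7 units around the table: (6)! circular arrangements.
So 2 × (6)! = 2 × 720 = 1440.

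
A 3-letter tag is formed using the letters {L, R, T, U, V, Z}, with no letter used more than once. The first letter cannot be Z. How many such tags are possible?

100

The first letter has 6−1 = 5 choices (anything except Z).
The remaining 2 letters are filled from the other 5 symbols without repetition: 5 × 4 = 20.
Total: 5 × 20 = 100.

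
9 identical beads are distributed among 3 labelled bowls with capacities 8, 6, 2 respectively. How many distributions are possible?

By stars and bars, unrestricted non-negative solutions to x_1+…+x_3 = 9 number C(9+2,2) = 55.
Subtract solutions that violate a single cap (substitute x_i' = x_i − (cap_i+1)): x_1 ≥ 9 gives C(2,2) = 1; x_2 ≥ 7 gives C(4,2) = 6; x_3 ≥ 3 gives C(8,2) = 28. Together 35.
No two caps can be exceeded simultaneously, so the pair terms are all 0.
By inclusion–exclusion the count is 55 − 35 + 0 = 20.

20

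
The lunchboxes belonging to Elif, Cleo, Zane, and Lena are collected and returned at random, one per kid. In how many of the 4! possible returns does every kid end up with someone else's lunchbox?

9

Count assignments avoiding every fixed point. For any j of the 4 kids fixed to their own lunchbox, the other 4−j can be arranged in (4−j)! ways.
By inclusion–exclusion this is Σ_{j=0}^{4} (−1)^j C(4,j)·(4−j)!.
Computing: 24 − 24 + 12 − 4 + 1 = 9.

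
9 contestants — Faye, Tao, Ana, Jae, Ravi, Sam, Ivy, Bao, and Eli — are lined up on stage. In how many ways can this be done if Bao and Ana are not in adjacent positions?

There are 9! = 362880 arrangements in all. If Bao and Ana are adjacent, merging them into one block gives 2·(8)! = 80640 arrangements.
So 362880 − 80640 = 282240 arrangements keep them apart.

282240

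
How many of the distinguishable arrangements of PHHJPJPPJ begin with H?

280

Fix H in the first position and arrange the remaining 8 letters.
Those 8 letters have J appearing 3 times and P appearing 4 times, giving (8)!/(4!·3!) = 280.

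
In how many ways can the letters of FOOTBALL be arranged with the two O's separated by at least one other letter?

7560

Total arrangements of FOOTBALL: 8!/(2!·2!) = 10080.
Arrangements with the O's together: treat OO as one letter, giving (7)!/(2!) = 2520.
Subtracting, 10080 − 2520 = 7560 arrangements keep the O's apart.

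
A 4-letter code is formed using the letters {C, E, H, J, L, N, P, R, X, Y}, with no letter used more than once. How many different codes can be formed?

5040

Choose and order 4 of the 10 symbols: the first letter has 10 options, the next 9, then 8, 7.
That product is 10 × 9 × 8 × 7 = 5040.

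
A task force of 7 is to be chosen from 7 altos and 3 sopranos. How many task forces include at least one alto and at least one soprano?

119

With no constraint there are C(10,7) = 120 possible selections.
Selections missing a whole group: no altos → C(3,7) = 0; no sopranos → C(7,7) = 1.
Both groups omitted at once is impossible, so 120 − 1 = 119.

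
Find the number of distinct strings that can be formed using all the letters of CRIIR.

30

Letter multiplicities in CRIIR: C×1, I×2, R×2.
So there are 5! / (2!·2!) = 30 distinguishable arrangements.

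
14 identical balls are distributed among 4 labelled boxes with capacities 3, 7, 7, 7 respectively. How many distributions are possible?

172

Without the upper bounds there are C(17,3) = 680 ways to split 14 among 4 boxes.
Subtract solutions that violate a single cap (substitute x_i' = x_i − (cap_i+1)): x_1 ≥ 4 gives C(13,3) = 286; x_2 ≥ 8 gives C(9,3) = 84; x_3 ≥ 8 gives C(9,3) = 84; x_4 ≥ 8 gives C(9,3) = 84. Together 538.
Add back pairs where two caps are both exceeded: 10 + 10 + 10 + 0 + 0 + 0 = 30.
By inclusion–exclusion the count is 680 − 538 + 30 = 172.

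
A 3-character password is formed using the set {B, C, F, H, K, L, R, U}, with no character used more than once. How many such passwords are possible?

336

With no repetition, fill the 3 characters in order: 8 choices, then 7, down to 6.
That product is 8 × 7 × 6 = 336.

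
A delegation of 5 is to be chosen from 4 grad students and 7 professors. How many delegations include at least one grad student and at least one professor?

441

With no constraint there are C(11,5) = 462 possible selections.
Subtract selections that omit an entire group: no grad students → C(7,5) = 21; no professors → C(4,5) = 0.
Both groups omitted at once is impossible, so 462 − 21 = 441.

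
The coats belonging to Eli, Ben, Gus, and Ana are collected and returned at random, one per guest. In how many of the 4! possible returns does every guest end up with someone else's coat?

9

Count assignments avoiding every fixed point. For any j of the 4 guests fixed to their own coat, the other 4−j can be arranged in (4−j)! ways.
By inclusion–exclusion this is Σ_{j=0}^{4} (−1)^j C(4,j)·(4−j)!.
Computing: 24 − 24 + 12 − 4 + 1 = 9.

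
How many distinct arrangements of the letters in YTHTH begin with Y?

With the first slot taken by Y, it remains to arrange the other 4 letters (THTH).
Those 4 letters have H appearing twice and T appearing twice, giving (4)!/(2!·2!) = 6.

6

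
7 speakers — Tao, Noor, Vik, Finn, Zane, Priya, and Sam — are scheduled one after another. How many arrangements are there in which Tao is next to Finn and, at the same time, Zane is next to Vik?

480

Treat {Tao,Finn} as one block (2 orders) and {Zane,Vik} as another (2 orders).
That leaves 5 units to arrange: 2 × 2 × 5! = 4 × 120 = 480.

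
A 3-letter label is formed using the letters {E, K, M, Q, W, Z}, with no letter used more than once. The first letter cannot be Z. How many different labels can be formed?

100

The first letter has 6−1 = 5 choices (anything except Z).
The remaining 2 letters are filled from the other 5 symbols without repetition: 5 × 4 = 20.
Total: 5 × 20 = 100.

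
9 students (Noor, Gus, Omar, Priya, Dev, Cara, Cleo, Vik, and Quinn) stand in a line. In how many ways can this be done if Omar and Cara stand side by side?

Treat {Omar, Cara} as a single unit. There are 8 units to order, and the pair itself can be ordered 2 ways.
So the count is 2·(8)! = 80640.

80640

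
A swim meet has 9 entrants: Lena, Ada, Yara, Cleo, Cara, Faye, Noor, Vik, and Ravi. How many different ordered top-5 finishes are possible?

This is an ordered selection of 5 from 9: P(9,5).
That gives 9 × 8 × 7 × 6 × 5 = 15120.

15120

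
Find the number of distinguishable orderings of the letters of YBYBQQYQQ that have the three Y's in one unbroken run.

Treat the 3 copies of Y as a single block. The multiset to arrange is then {YYY, B, B, Q, Q, Q, Q}, 7 items in all.
That gives (7)!/(4!·2!) = 105 arrangements.

105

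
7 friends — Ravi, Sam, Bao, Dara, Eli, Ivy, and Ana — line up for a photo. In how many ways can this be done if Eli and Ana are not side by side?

Of the 7! = 5040 arrangements, those with Eli and Ana adjacent number 2 × 6! = 1440 (treat the pair as a block with 2 internal orders).
So 5040 − 1440 = 3600 arrangements keep them apart.

3600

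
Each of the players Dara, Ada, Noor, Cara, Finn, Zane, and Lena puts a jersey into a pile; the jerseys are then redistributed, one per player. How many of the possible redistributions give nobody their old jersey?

1854

This is the derangement count D_7: permutations of 7 items with no fixed point.
By inclusion–exclusion this is Σ_{j=0}^{7} (−1)^j C(7,j)·(7−j)!.
Computing: 5040 − 5040 + 2520 − 840 + 210 − 42 + 7 − 1 = 1854.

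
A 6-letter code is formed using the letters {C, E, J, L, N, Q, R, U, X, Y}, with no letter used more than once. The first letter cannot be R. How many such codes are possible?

136080

The first letter has 10−1 = 9 choices (anything except R).
The remaining 5 letters are filled from the other 9 symbols without repetition: 9 × 8 × 7 × 6 × 5 = 15120.
Total: 9 × 15120 = 136080.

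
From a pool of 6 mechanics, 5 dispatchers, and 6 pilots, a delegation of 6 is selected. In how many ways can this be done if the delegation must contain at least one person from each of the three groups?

10530

Unrestricted: C(17,6) = 12376 ways to pick any 6 of the 17.
Subtract selections that omit an entire group: no mechanics → C(11,6) = 462; no dispatchers → C(12,6) = 924; no pilots → C(11,6) = 462.
Add back selections omitting two groups (i.e. drawn from a single group): C(6,6) + C(5,6) + C(6,6) = 2.
By inclusion–exclusion: 12376 − 1848 + 2 = 10530.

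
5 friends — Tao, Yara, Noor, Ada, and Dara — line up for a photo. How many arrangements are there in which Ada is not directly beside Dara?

72

Of the 5! = 120 arrangements, those with Ada and Dara adjacent number 2 × 4! = 48 (treat the pair as a block with 2 internal orders).
So 120 − 48 = 72 arrangements keep them apart.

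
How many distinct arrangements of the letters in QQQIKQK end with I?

15

With the last slot taken by I, it remains to arrange the other 6 letters (QQQKQK).
Those 6 letters have K appearing twice and Q appearing 4 times, giving (6)!/(4!·2!) = 15.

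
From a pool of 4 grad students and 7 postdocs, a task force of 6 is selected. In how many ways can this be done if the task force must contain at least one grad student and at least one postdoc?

Total 6-person selections from all 11: C(11,6) = 462.
Subtract selections that omit an entire group: no grad students → C(7,6) = 7; no postdocs → C(4,6) = 0.
Both groups omitted at once is impossible, so 462 − 7 = 455.

455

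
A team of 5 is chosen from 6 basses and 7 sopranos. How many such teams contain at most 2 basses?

756

Split by how many basses are chosen (0 through 2).
Sum: C(6,0)·C(7,5) + C(6,1)·C(7,4) + C(6,2)·C(7,3) = 21 + 210 + 525 = 756.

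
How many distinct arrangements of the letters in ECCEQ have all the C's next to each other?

12

Treat the 2 copies of C as a single block. The multiset to arrange is then {CC, E, E, Q}, 4 items in all.
That gives (4)!/(2!) = 12 arrangements.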